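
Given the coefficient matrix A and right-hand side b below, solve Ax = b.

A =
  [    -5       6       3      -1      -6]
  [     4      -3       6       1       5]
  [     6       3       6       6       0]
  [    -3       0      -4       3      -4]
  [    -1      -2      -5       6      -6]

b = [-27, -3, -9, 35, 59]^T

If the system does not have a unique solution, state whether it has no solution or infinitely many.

x_1 = -3, x_2 = -5, x_3 = -2, x_4 = 6, x_5 = 0

Row-reduce the augmented matrix:
R1 ← R1 / (-5).
R2 ← R2 − 4·R1.
R3 ← R3 − 6·R1.
R4 ← R4 + 3·R1.
R5 ← R5 + 1·R1.
R2 ← R2 / (9/5).
R1 ← R1 + 6/5·R2.
R3 ← R3 − 51/5·R2.
R4 ← R4 + 18/5·R2.
R5 ← R5 + 16/5·R2.
R3 ← R3 / (-38).
R1 ← R1 − 5·R3.
R2 ← R2 − 14/3·R3.
R4 ← R4 − 11·R3.
R5 ← R5 − 28/3·R3.
R4 ← R4 / (577/114).
R1 ← R1 − 31/38·R4.
R2 ← R2 − 32/57·R4.
R3 ← R3 + 11/114·R4.
R5 ← R5 − 425/57·R4.
R5 ← R5 / (-1695/577).
R1 ← R1 − 361/577·R5.
R2 ← R2 + 372/577·R5.
R3 ← R3 − 100/577·R5.
R4 ← R4 + 275/577·R5.
Reading off the reduced rows gives x_1 = -3, x_2 = -5, x_3 = -2, x_4 = 6, x_5 = 0.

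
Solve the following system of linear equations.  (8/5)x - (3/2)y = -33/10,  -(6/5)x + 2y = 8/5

x = -3, y = -1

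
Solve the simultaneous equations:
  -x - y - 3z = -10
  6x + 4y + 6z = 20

Row-reduce:
R1 ← R1 / (-1).
R2 ← R2 − 6·R1.
R2 ← R2 / (-2).
R1 ← R1 − 1·R2.
Rank is 2 with 3 unknowns, leaving z free.

infinitely many solutions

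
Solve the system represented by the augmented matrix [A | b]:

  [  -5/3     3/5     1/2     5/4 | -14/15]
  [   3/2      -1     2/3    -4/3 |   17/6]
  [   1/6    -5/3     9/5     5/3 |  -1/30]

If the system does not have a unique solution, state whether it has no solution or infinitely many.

infinitely many solutions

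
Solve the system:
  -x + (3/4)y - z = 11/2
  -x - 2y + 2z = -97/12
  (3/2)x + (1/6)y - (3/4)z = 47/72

Row-reduce the augmented matrix:
R1 ← R1 / (-1).
R2 ← R2 + 1·R1.
R3 ← R3 − 3/2·R1.
R2 ← R2 / (-11/4).
R1 ← R1 + 3/4·R2.
R3 ← R3 − 31/24·R2.
R3 ← R3 / (-37/44).
R1 ← R1 − 2/11·R3.
R2 ← R2 + 12/11·R3.
Reading off the reduced rows gives x = -5/4, y = 5/3, z = -3.

x = -5/4, y = 5/3, z = -3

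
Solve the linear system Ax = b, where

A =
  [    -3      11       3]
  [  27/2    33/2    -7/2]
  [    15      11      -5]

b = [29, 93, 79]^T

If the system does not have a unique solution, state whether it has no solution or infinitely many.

no solution

Row-reduce:
R1 ← R1 / (-3).
R2 ← R2 − 27/2·R1.
R3 ← R3 − 15·R1.
R2 ← R2 / (66).
R1 ← R1 + 11/3·R2.
R3 ← R3 − 66·R2.
Row 3 reduces to 0 = 1/2, a contradiction. The system is inconsistent.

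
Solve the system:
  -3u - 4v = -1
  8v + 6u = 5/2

no solution

Row-reduce:
R1 ← R1 / (-3).
R2 ← R2 − 6·R1.
Row 2 reduces to 0 = 1/2, a contradiction. The system is inconsistent.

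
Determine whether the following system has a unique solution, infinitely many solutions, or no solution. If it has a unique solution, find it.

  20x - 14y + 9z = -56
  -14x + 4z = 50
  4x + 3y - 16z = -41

x = -3, y = 1, z = 2

Row-reduce the augmented matrix:
R1 ← R1 / (20).
R2 ← R2 + 14·R1.
R3 ← R3 − 4·R1.
R2 ← R2 / (-49/5).
R1 ← R1 + 7/10·R2.
R3 ← R3 − 29/5·R2.
R3 ← R3 / (-1147/98).
R1 ← R1 + 2/7·R3.
R2 ← R2 + 103/98·R3.
Reading off the reduced rows gives x = -3, y = 1, z = 2.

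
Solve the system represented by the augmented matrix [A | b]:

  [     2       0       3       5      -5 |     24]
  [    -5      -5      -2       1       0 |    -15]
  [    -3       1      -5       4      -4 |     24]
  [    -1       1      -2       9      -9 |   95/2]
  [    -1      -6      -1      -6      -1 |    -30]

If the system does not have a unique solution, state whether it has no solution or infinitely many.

no solution

Row-reduce:
R1 ← R1 / (2).
R2 ← R2 + 5·R1.
R3 ← R3 + 3·R1.
R4 ← R4 + 1·R1.
R5 ← R5 + 1·R1.
R2 ← R2 / (-5).
R3 ← R3 − 1·R2.
R4 ← R4 − 1·R2.
R5 ← R5 + 6·R2.
R3 ← R3 / (3/5).
R1 ← R1 − 3/2·R3.
R2 ← R2 + 11/10·R3.
R4 ← R4 − 3/5·R3.
R5 ← R5 + 61/10·R3.
Swap R4 and R5.
R4 ← R4 / (374/3).
R1 ← R1 + 33·R4.
R2 ← R2 − 70/3·R4.
R3 ← R3 − 71/3·R4.
Row 5 reduces to 0 = -1/2, a contradiction. The system is inconsistent.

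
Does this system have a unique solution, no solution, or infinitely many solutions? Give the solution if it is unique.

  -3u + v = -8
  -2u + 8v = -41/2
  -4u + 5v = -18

no solution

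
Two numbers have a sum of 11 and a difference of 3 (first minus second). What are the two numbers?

Let x = first number, y = second number.
  x + y = 11
  x - y = 3
From equation 1: x = 11 − y.
Substitute into equation 2 and solve: y = 4.
Then x = 7.

first number: 7, second number: 4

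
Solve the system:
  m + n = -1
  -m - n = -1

no solution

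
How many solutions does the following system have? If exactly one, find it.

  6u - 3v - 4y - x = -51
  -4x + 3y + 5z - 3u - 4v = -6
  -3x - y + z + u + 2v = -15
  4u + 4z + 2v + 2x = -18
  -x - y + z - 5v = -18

x = 3, y = 3, z = -2, u = -5, v = 2

Row-reduce the augmented matrix:
R1 ← R1 / (-1).
R2 ← R2 + 4·R1.
R3 ← R3 + 3·R1.
R4 ← R4 − 2·R1.
R5 ← R5 + 1·R1.
R2 ← R2 / (19).
R1 ← R1 − 4·R2.
R3 ← R3 − 11·R2.
R4 ← R4 + 8·R2.
R5 ← R5 − 3·R2.
R3 ← R3 / (-36/19).
R1 ← R1 + 20/19·R3.
R2 ← R2 − 5/19·R3.
R4 ← R4 − 116/19·R3.
R5 ← R5 − 4/19·R3.
R4 ← R4 / (2/9).
R1 ← R1 − 4/9·R4.
R2 ← R2 + 29/18·R4.
R3 ← R3 − 13/18·R4.
R5 ← R5 + 17/9·R4.
R5 ← R5 / (333/2).
R1 ← R1 + 42·R5.
R2 ← R2 − 291/2·R5.
R3 ← R3 + 68·R5.
R4 ← R4 − 179/2·R5.
Reading off the reduced rows gives x = 3, y = 3, z = -2, u = -5, v = 2.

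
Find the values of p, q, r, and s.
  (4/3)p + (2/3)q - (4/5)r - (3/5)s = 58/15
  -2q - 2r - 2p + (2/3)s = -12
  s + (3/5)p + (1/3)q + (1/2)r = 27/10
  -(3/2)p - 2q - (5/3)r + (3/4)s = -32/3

Row-reduce the augmented matrix:
R1 ← R1 / (4/3).
R2 ← R2 + 2·R1.
R3 ← R3 − 3/5·R1.
R4 ← R4 + 3/2·R1.
R2 ← R2 / (-1).
R1 ← R1 − 1/2·R2.
R3 ← R3 − 1/30·R2.
R4 ← R4 + 5/4·R2.
R3 ← R3 / (113/150).
R1 ← R1 + 11/5·R3.
R2 ← R2 − 16/5·R3.
R4 ← R4 − 43/30·R3.
R4 ← R4 / (-4139/2034).
R1 ← R1 − 705/226·R4.
R2 ← R2 + 1159/226·R4.
R3 ← R3 − 568/339·R4.
Reading off the reduced rows gives p = 2, q = 3, r = 1, s = 0.

p = 2, q = 3, r = 1, s = 0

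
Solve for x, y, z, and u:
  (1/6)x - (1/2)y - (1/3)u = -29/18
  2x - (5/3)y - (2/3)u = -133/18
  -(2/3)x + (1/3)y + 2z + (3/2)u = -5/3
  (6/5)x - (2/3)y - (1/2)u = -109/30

x = -3/2, y = 5/2, z = -2, u = 1/3

Row-reduce the augmented matrix:
R1 ← R1 / (1/6).
R2 ← R2 − 2·R1.
R3 ← R3 + 2/3·R1.
R4 ← R4 − 6/5·R1.
R2 ← R2 / (13/3).
R1 ← R1 + 3·R2.
R3 ← R3 + 5/3·R2.
R4 ← R4 − 44/15·R2.
R3 ← R3 / (2).
R4 ← R4 / (-139/390).
R1 ← R1 − 4/13·R4.
R2 ← R2 − 10/13·R4.
R3 ← R3 − 113/156·R4.
Reading off the reduced rows gives x = -3/2, y = 5/2, z = -2, u = 1/3.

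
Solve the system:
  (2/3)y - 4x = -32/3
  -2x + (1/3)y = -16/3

infinitely many solutions

Row-reduce:
R1 ← R1 / (-4).
R2 ← R2 + 2·R1.
Rank is 1 with 2 unknowns, leaving y free.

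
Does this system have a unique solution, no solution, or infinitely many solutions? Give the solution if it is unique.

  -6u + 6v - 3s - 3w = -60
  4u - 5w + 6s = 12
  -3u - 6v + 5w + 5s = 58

Row-reduce:
R1 ← R1 / (-6).
R2 ← R2 − 4·R1.
R3 ← R3 + 3·R1.
R2 ← R2 / (4).
R1 ← R1 + 1·R2.
R3 ← R3 + 9·R2.
R3 ← R3 / (-37/4).
R1 ← R1 + 5/4·R3.
R2 ← R2 + 7/4·R3.
Rank is 3 with 4 unknowns, leaving s free.

infinitely many solutions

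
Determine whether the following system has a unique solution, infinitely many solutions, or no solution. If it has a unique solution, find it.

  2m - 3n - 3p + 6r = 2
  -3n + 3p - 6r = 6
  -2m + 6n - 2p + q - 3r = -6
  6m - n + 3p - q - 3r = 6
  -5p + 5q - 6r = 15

m = 1, n = -1, p = 1, q = 4, r = 0

Row-reduce the augmented matrix:
R1 ← R1 / (2).
R3 ← R3 + 2·R1.
R4 ← R4 − 6·R1.
R2 ← R2 / (-3).
R1 ← R1 + 3/2·R2.
R3 ← R3 − 3·R2.
R4 ← R4 − 8·R2.
R3 ← R3 / (-2).
R1 ← R1 + 3·R3.
R2 ← R2 + 1·R3.
R4 ← R4 − 20·R3.
R5 ← R5 + 5·R3.
R4 ← R4 / (9).
R1 ← R1 + 3/2·R4.
R2 ← R2 + 1/2·R4.
R3 ← R3 + 1/2·R4.
R5 ← R5 − 5/2·R4.
R5 ← R5 / (181/9).
R1 ← R1 + 2/3·R5.
R2 ← R2 + 2/9·R5.
R3 ← R3 + 20/9·R5.
R4 ← R4 + 67/9·R5.
Reading off the reduced rows gives m = 1, n = -1, p = 1, q = 4, r = 0.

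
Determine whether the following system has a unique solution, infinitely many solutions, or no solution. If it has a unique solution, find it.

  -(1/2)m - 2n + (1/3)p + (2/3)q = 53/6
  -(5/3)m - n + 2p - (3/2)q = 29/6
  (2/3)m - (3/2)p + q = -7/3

Row-reduce:
R1 ← R1 / (-1/2).
R2 ← R2 + 5/3·R1.
R3 ← R3 − 2/3·R1.
R2 ← R2 / (17/3).
R1 ← R1 − 4·R2.
R3 ← R3 + 8/3·R2.
R3 ← R3 / (-65/102).
R1 ← R1 + 22/17·R3.
R2 ← R2 − 8/51·R3.
Rank is 3 with 4 unknowns, leaving q free.

infinitely many solutions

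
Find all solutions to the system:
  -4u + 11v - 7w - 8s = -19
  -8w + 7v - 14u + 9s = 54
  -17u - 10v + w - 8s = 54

infinitely many solutions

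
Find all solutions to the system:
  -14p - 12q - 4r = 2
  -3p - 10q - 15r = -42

infinitely many solutions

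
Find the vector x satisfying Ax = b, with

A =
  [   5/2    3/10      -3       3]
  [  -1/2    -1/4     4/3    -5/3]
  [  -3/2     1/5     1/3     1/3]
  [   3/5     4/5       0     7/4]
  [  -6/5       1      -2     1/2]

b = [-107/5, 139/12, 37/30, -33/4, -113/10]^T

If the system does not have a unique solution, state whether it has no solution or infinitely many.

no solution

Row-reduce:
R1 ← R1 / (5/2).
R2 ← R2 + 1/2·R1.
R3 ← R3 + 3/2·R1.
R4 ← R4 − 3/5·R1.
R5 ← R5 + 6/5·R1.
R2 ← R2 / (-19/100).
R1 ← R1 − 3/25·R2.
R3 ← R3 − 19/50·R2.
R4 ← R4 − 91/125·R2.
R5 ← R5 − 143/125·R2.
Swap R3 and R4.
R3 ← R3 / (1006/285).
R1 ← R1 + 14/19·R3.
R2 ← R2 + 220/57·R3.
R5 ← R5 − 278/285·R3.
Swap R4 and R5.
R4 ← R4 / (-7319/2012).
R1 ← R1 + 225/2012·R4.
R2 ← R2 − 2285/1006·R4.
R3 ← R3 + 3485/4024·R4.
Row 5 reduces to 0 = 3, a contradiction. The system is inconsistent.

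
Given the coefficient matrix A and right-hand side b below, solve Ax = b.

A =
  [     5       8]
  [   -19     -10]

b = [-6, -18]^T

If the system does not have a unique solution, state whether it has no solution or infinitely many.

x_1 = 2, x_2 = -2

Row-reduce the augmented matrix:
R1 ← R1 / (5).
R2 ← R2 + 19·R1.
R2 ← R2 / (102/5).
R1 ← R1 − 8/5·R2.
Reading off the reduced rows gives x_1 = 2, x_2 = -2.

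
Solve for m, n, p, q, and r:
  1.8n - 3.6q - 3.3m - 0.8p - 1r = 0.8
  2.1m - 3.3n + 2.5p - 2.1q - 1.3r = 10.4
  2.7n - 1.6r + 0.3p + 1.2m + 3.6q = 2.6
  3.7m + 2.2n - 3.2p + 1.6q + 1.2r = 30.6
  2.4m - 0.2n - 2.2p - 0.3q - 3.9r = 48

Row-reduce the augmented matrix:
R1 ← R1 / (-33/10).
R2 ← R2 − 21/10·R1.
R3 ← R3 − 6/5·R1.
R4 ← R4 − 37/10·R1.
R5 ← R5 − 12/5·R1.
R2 ← R2 / (-237/110).
R1 ← R1 + 6/11·R2.
R3 ← R3 − 369/110·R2.
R4 ← R4 − 232/55·R2.
R5 ← R5 − 61/55·R2.
R3 ← R3 / (1228/395).
R1 ← R1 + 62/237·R3.
R2 ← R2 + 73/79·R3.
R4 ← R4 + 236/1185·R3.
R5 ← R5 + 694/395·R3.
R4 ← R4 / (-6953/614).
R1 ← R1 − 2235/1228·R4.
R2 ← R2 − 1687/2456·R4.
R3 ← R3 + 3591/2456·R4.
R5 ← R5 + 47569/6140·R4.
R5 ← R5 / (-5923643/1042950).
R1 ← R1 + 11413/41718·R5.
R2 ← R2 + 344401/417180·R5.
R3 ← R3 + 150309/139060·R5.
R4 ← R4 − 37127/104295·R5.
Reading off the reduced rows gives m = 6, n = 0, p = -6, q = -3, r = -5.

m = 6, n = 0, p = -6, q = -3, r = -5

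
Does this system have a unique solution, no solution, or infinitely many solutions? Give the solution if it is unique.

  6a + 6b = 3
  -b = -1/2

Row-reduce the augmented matrix:
R1 ← R1 / (6).
R2 ← R2 / (-1).
R1 ← R1 − 1·R2.
Reading off the reduced rows gives a = 0, b = 1/2.

a = 0, b = 1/2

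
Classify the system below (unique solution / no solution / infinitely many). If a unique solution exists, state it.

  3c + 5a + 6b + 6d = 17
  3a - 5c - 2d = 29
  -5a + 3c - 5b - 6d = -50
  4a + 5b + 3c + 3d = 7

a = 1, b = 3, c = -6, d = 2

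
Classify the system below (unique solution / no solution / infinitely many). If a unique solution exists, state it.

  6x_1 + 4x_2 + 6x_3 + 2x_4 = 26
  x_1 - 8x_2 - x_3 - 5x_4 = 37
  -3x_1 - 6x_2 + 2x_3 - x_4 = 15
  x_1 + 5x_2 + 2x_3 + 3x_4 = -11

Row-reduce:
R1 ← R1 / (6).
R2 ← R2 − 1·R1.
R3 ← R3 + 3·R1.
R4 ← R4 − 1·R1.
R2 ← R2 / (-26/3).
R1 ← R1 − 2/3·R2.
R3 ← R3 + 4·R2.
R4 ← R4 − 13/3·R2.
R3 ← R3 / (77/13).
R1 ← R1 − 11/13·R3.
R2 ← R2 − 3/13·R3.
Row 4 reduces to 0 = 1, a contradiction. The system is inconsistent.

no solution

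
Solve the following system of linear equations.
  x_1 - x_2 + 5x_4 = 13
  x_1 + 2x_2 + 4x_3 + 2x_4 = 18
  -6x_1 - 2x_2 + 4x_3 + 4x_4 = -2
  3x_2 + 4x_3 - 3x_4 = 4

Row-reduce:
R2 ← R2 − 1·R1.
R3 ← R3 + 6·R1.
R2 ← R2 / (3).
R1 ← R1 + 1·R2.
R3 ← R3 + 8·R2.
R4 ← R4 − 3·R2.
R3 ← R3 / (44/3).
R1 ← R1 − 4/3·R3.
R2 ← R2 − 4/3·R3.
Row 4 reduces to 0 = -1, a contradiction. The system is inconsistent.

no solution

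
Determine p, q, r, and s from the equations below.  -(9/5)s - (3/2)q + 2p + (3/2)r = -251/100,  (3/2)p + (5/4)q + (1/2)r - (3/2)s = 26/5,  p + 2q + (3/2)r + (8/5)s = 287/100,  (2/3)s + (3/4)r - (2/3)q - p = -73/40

Row-reduce the augmented matrix:
R1 ← R1 / (2).
R2 ← R2 − 3/2·R1.
R3 ← R3 − 1·R1.
R4 ← R4 + 1·R1.
R2 ← R2 / (19/8).
R1 ← R1 + 3/4·R2.
R3 ← R3 − 11/4·R2.
R4 ← R4 + 17/12·R2.
R3 ← R3 / (28/19).
R1 ← R1 − 21/38·R3.
R2 ← R2 + 5/19·R3.
R4 ← R4 − 257/228·R3.
R4 ← R4 / (-663/280).
R1 ← R1 + 39/20·R4.
R2 ← R2 − 29/70·R4.
R3 ← R3 − 127/70·R4.
Reading off the reduced rows gives p = -1, q = 3, r = 1/2, s = -9/5.

p = -1, q = 3, r = 1/2, s = -9/5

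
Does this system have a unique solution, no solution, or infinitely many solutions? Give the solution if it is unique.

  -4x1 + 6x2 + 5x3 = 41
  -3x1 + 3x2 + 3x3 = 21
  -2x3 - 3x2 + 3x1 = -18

Row-reduce the augmented matrix:
R1 ← R1 / (-4).
R2 ← R2 + 3·R1.
R3 ← R3 − 3·R1.
R2 ← R2 / (-3/2).
R1 ← R1 + 3/2·R2.
R3 ← R3 − 3/2·R2.
R1 ← R1 + 1/2·R3.
R2 ← R2 − 1/2·R3.
Reading off the reduced rows gives x1 = 1, x2 = 5, x3 = 3.

x1 = 1, x2 = 5, x3 = 3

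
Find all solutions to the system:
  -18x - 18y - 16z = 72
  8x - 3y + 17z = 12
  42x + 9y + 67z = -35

no solution

Row-reduce:
R1 ← R1 / (-18).
R2 ← R2 − 8·R1.
R3 ← R3 − 42·R1.
R2 ← R2 / (-11).
R1 ← R1 − 1·R2.
R3 ← R3 + 33·R2.
Row 3 reduces to 0 = 1, a contradiction. The system is inconsistent.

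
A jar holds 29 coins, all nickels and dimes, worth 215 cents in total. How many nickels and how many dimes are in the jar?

nickels: 15, dimes: 14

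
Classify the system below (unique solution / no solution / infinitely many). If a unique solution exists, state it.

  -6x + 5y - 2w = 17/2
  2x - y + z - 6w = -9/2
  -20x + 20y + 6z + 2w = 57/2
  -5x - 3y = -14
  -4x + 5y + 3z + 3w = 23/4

Row-reduce the augmented matrix:
R1 ← R1 / (-6).
R2 ← R2 − 2·R1.
R3 ← R3 + 20·R1.
R4 ← R4 + 5·R1.
R5 ← R5 + 4·R1.
R2 ← R2 / (2/3).
R1 ← R1 + 5/6·R2.
R3 ← R3 − 10/3·R2.
R4 ← R4 + 43/6·R2.
R5 ← R5 − 5/3·R2.
R1 ← R1 − 5/4·R3.
R2 ← R2 − 3/2·R3.
R4 ← R4 − 43/4·R3.
R5 ← R5 − 1/2·R3.
R4 ← R4 / (-1043/2).
R1 ← R1 + 121/2·R4.
R2 ← R2 + 73·R4.
R3 ← R3 − 42·R4.
R5 reduces to 0 = 0, so the extra equation is consistent.
Reading off the reduced rows gives x = 1, y = 3, z = -2, w = 1/4.

x = 1, y = 3, z = -2, w = 1/4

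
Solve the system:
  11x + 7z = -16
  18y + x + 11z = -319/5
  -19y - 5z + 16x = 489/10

x = -1/2, y = -13/5, z = -3/2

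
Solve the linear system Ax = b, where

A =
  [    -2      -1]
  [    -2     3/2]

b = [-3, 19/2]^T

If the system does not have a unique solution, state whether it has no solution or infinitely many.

Row-reduce the augmented matrix:
R1 ← R1 / (-2).
R2 ← R2 + 2·R1.
R2 ← R2 / (5/2).
R1 ← R1 − 1/2·R2.
Reading off the reduced rows gives x_1 = -1, x_2 = 5.

x_1 = -1, x_2 = 5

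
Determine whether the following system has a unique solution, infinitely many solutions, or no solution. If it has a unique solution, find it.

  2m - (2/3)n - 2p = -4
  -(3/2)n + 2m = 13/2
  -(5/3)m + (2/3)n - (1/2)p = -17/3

m = 1, n = -3, p = 4

Row-reduce the augmented matrix:
R1 ← R1 / (2).
R2 ← R2 − 2·R1.
R3 ← R3 + 5/3·R1.
R2 ← R2 / (-5/6).
R1 ← R1 + 1/3·R2.
R3 ← R3 − 1/9·R2.
R3 ← R3 / (-19/10).
R1 ← R1 + 9/5·R3.
R2 ← R2 + 12/5·R3.
Reading off the reduced rows gives m = 1, n = -3, p = 4.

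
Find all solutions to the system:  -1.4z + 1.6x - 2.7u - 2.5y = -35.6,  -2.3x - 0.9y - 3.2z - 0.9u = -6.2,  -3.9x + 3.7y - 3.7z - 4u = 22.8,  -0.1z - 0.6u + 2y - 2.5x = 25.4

Row-reduce the augmented matrix:
R1 ← R1 / (8/5).
R2 ← R2 + 23/10·R1.
R3 ← R3 + 39/10·R1.
R4 ← R4 + 5/2·R1.
R2 ← R2 / (-719/160).
R1 ← R1 + 25/16·R2.
R3 ← R3 + 383/160·R2.
R4 ← R4 + 61/32·R2.
R3 ← R3 / (-6235/1438).
R1 ← R1 − 674/719·R3.
R2 ← R2 − 834/719·R3.
R4 ← R4 + 549/7190·R3.
R4 ← R4 / (-825843/311750).
R1 ← R1 + 54932/31175·R4.
R2 ← R2 + 33837/31175·R4.
R3 ← R3 − 57767/31175·R4.
Reading off the reduced rows gives x = -6, y = 6, z = 4, u = 2.

x = -6, y = 6, z = 4, u = 2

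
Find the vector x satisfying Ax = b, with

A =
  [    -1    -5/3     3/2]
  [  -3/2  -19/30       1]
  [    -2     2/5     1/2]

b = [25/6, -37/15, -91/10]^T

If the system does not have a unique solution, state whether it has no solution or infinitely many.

infinitely many solutions

Row-reduce:
R1 ← R1 / (-1).
R2 ← R2 + 3/2·R1.
R3 ← R3 + 2·R1.
R2 ← R2 / (28/15).
R1 ← R1 − 5/3·R2.
R3 ← R3 − 56/15·R2.
Rank is 2 with 3 unknowns, leaving x_3 free.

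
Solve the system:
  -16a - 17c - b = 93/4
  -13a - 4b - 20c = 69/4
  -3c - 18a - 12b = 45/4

Row-reduce the augmented matrix:
R1 ← R1 / (-16).
R2 ← R2 + 13·R1.
R3 ← R3 + 18·R1.
R2 ← R2 / (-51/16).
R1 ← R1 − 1/16·R2.
R3 ← R3 + 87/8·R2.
R3 ← R3 / (633/17).
R1 ← R1 − 16/17·R3.
R2 ← R2 − 33/17·R3.
Reading off the reduced rows gives a = -5/4, b = 1, c = -1/4.

a = -5/4, b = 1, c = -1/4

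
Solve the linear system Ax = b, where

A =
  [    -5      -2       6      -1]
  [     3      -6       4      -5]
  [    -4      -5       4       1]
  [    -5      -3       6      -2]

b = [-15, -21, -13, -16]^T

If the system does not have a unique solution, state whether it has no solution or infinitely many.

x_1 = -1, x_2 = 1, x_3 = -3, x_4 = 0

Row-reduce the augmented matrix:
R1 ← R1 / (-5).
R2 ← R2 − 3·R1.
R3 ← R3 + 4·R1.
R4 ← R4 + 5·R1.
R2 ← R2 / (-36/5).
R1 ← R1 − 2/5·R2.
R3 ← R3 + 17/5·R2.
R4 ← R4 + 1·R2.
R3 ← R3 / (-79/18).
R1 ← R1 + 7/9·R3.
R2 ← R2 + 19/18·R3.
R4 ← R4 + 19/18·R3.
R4 ← R4 / (-102/79).
R1 ← R1 + 71/79·R4.
R2 ← R2 + 23/79·R4.
R3 ← R3 + 80/79·R4.
Reading off the reduced rows gives x_1 = -1, x_2 = 1, x_3 = -3, x_4 = 0.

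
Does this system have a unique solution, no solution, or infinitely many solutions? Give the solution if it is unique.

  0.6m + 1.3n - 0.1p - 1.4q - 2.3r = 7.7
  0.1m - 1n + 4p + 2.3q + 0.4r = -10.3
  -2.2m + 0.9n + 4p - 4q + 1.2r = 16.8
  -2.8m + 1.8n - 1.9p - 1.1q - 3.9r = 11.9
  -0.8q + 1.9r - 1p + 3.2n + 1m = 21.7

Row-reduce the augmented matrix:
R1 ← R1 / (3/5).
R2 ← R2 − 1/10·R1.
R3 ← R3 + 11/5·R1.
R4 ← R4 + 14/5·R1.
R5 ← R5 − 1·R1.
R2 ← R2 / (-73/60).
R1 ← R1 − 13/6·R2.
R3 ← R3 − 17/3·R2.
R4 ← R4 − 118/15·R2.
R5 ← R5 − 31/30·R2.
R3 ← R3 / (16309/730).
R1 ← R1 − 510/73·R3.
R2 ← R2 + 241/73·R3.
R4 ← R4 − 17231/730·R3.
R5 ← R5 − 941/365·R3.
R4 ← R4 / (967143/163090).
R1 ← R1 − 21927/16309·R4.
R2 ← R2 + 27534/16309·R4.
R3 ← R3 − 1946/16309·R4.
R5 ← R5 − 275403/81545·R4.
R5 ← R5 / (32575457/3223810).
R1 ← R1 + 2150/322381·R5.
R2 ← R2 + 908912/322381·R5.
R3 ← R3 + 42695/967143·R5.
R4 ← R4 + 942806/967143·R5.
Reading off the reduced rows gives m = -1, n = 6, p = 0, q = -2, r = 1.

m = -1, n = 6, p = 0, q = -2, r = 1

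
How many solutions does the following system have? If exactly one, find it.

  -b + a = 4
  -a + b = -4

infinitely many solutions

Row-reduce:
R2 ← R2 + 1·R1.
Rank is 1 with 2 unknowns, leaving b free.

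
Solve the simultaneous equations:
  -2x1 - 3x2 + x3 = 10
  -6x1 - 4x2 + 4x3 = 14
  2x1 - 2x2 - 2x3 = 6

infinitely many solutions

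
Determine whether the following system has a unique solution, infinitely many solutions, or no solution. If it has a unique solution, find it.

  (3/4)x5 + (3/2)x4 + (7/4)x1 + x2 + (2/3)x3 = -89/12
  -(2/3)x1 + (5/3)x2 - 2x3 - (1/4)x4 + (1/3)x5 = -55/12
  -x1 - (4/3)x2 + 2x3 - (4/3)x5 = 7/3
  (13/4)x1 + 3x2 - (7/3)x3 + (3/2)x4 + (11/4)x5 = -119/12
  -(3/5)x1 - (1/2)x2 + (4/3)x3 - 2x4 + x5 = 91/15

Row-reduce:
R1 ← R1 / (7/4).
R2 ← R2 + 2/3·R1.
R3 ← R3 + 1·R1.
R4 ← R4 − 13/4·R1.
R5 ← R5 + 3/5·R1.
R2 ← R2 / (43/21).
R1 ← R1 − 4/7·R2.
R3 ← R3 + 16/21·R2.
R4 ← R4 − 8/7·R2.
R5 ← R5 + 11/70·R2.
R3 ← R3 / (670/387).
R1 ← R1 − 112/129·R3.
R2 ← R2 + 110/129·R3.
R4 ← R4 + 335/129·R3.
R5 ← R5 − 307/215·R3.
Swap R4 and R5.
R4 ← R4 / (-30373/13400).
R1 ← R1 − 93/335·R4.
R2 ← R2 − 171/268·R4.
R3 ← R3 − 189/335·R4.
Row 5 reduces to 0 = 1, a contradiction. The system is inconsistent.

no solution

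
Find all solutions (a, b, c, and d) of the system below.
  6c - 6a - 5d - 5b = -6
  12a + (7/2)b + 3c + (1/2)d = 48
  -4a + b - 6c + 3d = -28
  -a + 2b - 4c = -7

infinitely many solutions

Row-reduce:
R1 ← R1 / (-6).
R2 ← R2 − 12·R1.
R3 ← R3 + 4·R1.
R4 ← R4 + 1·R1.
R2 ← R2 / (-13/2).
R1 ← R1 − 5/6·R2.
R3 ← R3 − 13/3·R2.
R4 ← R4 − 17/6·R2.
Swap R3 and R4.
R3 ← R3 / (20/13).
R1 ← R1 − 12/13·R3.
R2 ← R2 + 30/13·R3.
Rank is 3 with 4 unknowns, leaving d free.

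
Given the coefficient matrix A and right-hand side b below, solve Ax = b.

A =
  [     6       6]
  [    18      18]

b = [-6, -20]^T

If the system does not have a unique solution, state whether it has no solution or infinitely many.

Row-reduce:
R1 ← R1 / (6).
R2 ← R2 − 18·R1.
Row 2 reduces to 0 = -2, a contradiction. The system is inconsistent.

no solution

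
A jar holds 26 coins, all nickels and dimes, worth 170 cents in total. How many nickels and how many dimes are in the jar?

nickels: 18, dimes: 8

Let n = nickels, d = dimes.
  n + d = 26
  5n + 10d = 170
From equation 1: n = 26 − d.
Substitute into equation 2 and solve: d = 8.
Then n = 18.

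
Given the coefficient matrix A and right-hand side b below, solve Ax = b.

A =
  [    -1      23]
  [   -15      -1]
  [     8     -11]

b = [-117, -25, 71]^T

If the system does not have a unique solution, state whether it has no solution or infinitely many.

x_1 = 2, x_2 = -5

Row-reduce the augmented matrix:
R1 ← R1 / (-1).
R2 ← R2 + 15·R1.
R3 ← R3 − 8·R1.
R2 ← R2 / (-346).
R1 ← R1 + 23·R2.
R3 ← R3 − 173·R2.
R3 reduces to 0 = 0, so the extra equation is consistent.
Reading off the reduced rows gives x_1 = 2, x_2 = -5.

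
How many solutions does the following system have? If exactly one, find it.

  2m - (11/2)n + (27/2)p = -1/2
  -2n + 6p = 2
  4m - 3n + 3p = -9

Row-reduce:
R1 ← R1 / (2).
R3 ← R3 − 4·R1.
R2 ← R2 / (-2).
R1 ← R1 + 11/4·R2.
R3 ← R3 − 8·R2.
Rank is 2 with 3 unknowns, leaving p free.

infinitely many solutions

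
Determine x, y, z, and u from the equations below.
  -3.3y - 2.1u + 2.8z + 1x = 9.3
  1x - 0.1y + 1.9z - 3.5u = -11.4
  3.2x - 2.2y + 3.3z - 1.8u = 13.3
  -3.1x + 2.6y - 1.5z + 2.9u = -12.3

Row-reduce the augmented matrix:
R2 ← R2 − 1·R1.
R3 ← R3 − 16/5·R1.
R4 ← R4 + 31/10·R1.
R2 ← R2 / (16/5).
R1 ← R1 + 33/10·R2.
R3 ← R3 − 209/25·R2.
R4 ← R4 + 763/100·R2.
R3 ← R3 / (-2647/800).
R1 ← R1 − 599/320·R3.
R2 ← R2 + 9/32·R3.
R4 ← R4 − 16109/3200·R3.
R4 ← R4 / (323041/52940).
R1 ← R1 − 6929/5294·R4.
R2 ← R2 + 3088/2647·R4.
R3 ← R3 + 6862/2647·R4.
Reading off the reduced rows gives x = 4, y = -5, z = -1, u = 4.

x = 4, y = -5, z = -1, u = 4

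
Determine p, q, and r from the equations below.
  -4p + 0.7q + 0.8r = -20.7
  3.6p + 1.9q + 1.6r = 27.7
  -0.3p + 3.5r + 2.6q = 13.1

p = 6, q = -1, r = 5

Row-reduce the augmented matrix:
R1 ← R1 / (-4).
R2 ← R2 − 18/5·R1.
R3 ← R3 + 3/10·R1.
R2 ← R2 / (253/100).
R1 ← R1 + 7/40·R2.
R3 ← R3 − 1019/400·R2.
R3 ← R3 / (2793/2530).
R1 ← R1 + 10/253·R3.
R2 ← R2 − 232/253·R3.
Reading off the reduced rows gives p = 6, q = -1, r = 5.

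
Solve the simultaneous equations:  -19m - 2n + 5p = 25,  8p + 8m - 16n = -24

infinitely many solutions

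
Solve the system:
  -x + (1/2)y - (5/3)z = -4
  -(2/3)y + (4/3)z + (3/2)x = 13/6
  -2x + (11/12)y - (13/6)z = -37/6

Row-reduce:
R1 ← R1 / (-1).
R2 ← R2 − 3/2·R1.
R3 ← R3 + 2·R1.
R2 ← R2 / (1/12).
R1 ← R1 + 1/2·R2.
R3 ← R3 + 1/12·R2.
Row 3 reduces to 0 = -2, a contradiction. The system is inconsistent.

no solution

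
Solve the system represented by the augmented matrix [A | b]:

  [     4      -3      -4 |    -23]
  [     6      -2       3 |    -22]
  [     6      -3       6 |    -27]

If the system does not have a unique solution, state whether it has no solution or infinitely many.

x_1 = -2, x_2 = 5, x_3 = 0

Row-reduce the augmented matrix:
R1 ← R1 / (4).
R2 ← R2 − 6·R1.
R3 ← R3 − 6·R1.
R2 ← R2 / (5/2).
R1 ← R1 + 3/4·R2.
R3 ← R3 − 3/2·R2.
R3 ← R3 / (33/5).
R1 ← R1 − 17/10·R3.
R2 ← R2 − 18/5·R3.
Reading off the reduced rows gives x_1 = -2, x_2 = 5, x_3 = 0.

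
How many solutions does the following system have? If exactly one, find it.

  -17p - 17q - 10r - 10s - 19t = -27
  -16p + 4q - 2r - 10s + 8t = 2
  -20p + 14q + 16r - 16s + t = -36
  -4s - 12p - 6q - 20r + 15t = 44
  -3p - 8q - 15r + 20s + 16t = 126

no solution

Row-reduce:
R1 ← R1 / (-17).
R2 ← R2 + 16·R1.
R3 ← R3 + 20·R1.
R4 ← R4 + 12·R1.
R5 ← R5 + 3·R1.
R2 ← R2 / (20).
R1 ← R1 − 1·R2.
R3 ← R3 − 34·R2.
R4 ← R4 − 6·R2.
R5 ← R5 + 5·R2.
R3 ← R3 / (1289/85).
R1 ← R1 − 37/170·R3.
R2 ← R2 − 63/170·R3.
R4 ← R4 + 1289/85·R3.
R5 ← R5 + 387/34·R3.
Swap R4 and R5.
R4 ← R4 / (24735/1289).
R1 ← R1 − 856/1289·R4.
R2 ← R2 − 64/1289·R4.
R3 ← R3 + 275/1289·R4.
Row 5 reduces to 0 = 4, a contradiction. The system is inconsistent.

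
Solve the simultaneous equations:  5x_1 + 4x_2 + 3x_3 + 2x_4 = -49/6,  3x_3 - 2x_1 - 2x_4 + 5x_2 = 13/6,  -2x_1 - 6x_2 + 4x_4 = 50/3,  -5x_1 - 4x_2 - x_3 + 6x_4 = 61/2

x_1 = -3, x_2 = 0, x_3 = 1/2, x_4 = 8/3

Row-reduce the augmented matrix:
R1 ← R1 / (5).
R2 ← R2 + 2·R1.
R3 ← R3 + 2·R1.
R4 ← R4 + 5·R1.
R2 ← R2 / (33/5).
R1 ← R1 − 4/5·R2.
R3 ← R3 + 22/5·R2.
R3 ← R3 / (4).
R1 ← R1 − 1/11·R3.
R2 ← R2 − 7/11·R3.
R4 ← R4 − 2·R3.
R4 ← R4 / (6).
R1 ← R1 − 5/11·R4.
R2 ← R2 + 9/11·R4.
R3 ← R3 − 1·R4.
Reading off the reduced rows gives x_1 = -3, x_2 = 0, x_3 = 1/2, x_4 = 8/3.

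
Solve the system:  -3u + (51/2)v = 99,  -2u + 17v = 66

infinitely many solutions

Row-reduce:
R1 ← R1 / (-3).
R2 ← R2 + 2·R1.
Rank is 1 with 2 unknowns, leaving v free.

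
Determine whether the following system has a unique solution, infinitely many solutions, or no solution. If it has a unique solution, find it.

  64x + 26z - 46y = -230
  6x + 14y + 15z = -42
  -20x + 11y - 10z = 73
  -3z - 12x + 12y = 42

Row-reduce the augmented matrix:
R1 ← R1 / (64).
R2 ← R2 − 6·R1.
R3 ← R3 + 20·R1.
R4 ← R4 + 12·R1.
R2 ← R2 / (293/16).
R1 ← R1 + 23/32·R2.
R3 ← R3 + 27/8·R2.
R4 ← R4 − 27/8·R2.
R3 ← R3 / (129/293).
R1 ← R1 − 527/586·R3.
R2 ← R2 − 201/293·R3.
R4 ← R4 + 129/293·R3.
R4 reduces to 0 = 0, so the extra equation is consistent.
Reading off the reduced rows gives x = 1, y = 3, z = -6.

x = 1, y = 3, z = -6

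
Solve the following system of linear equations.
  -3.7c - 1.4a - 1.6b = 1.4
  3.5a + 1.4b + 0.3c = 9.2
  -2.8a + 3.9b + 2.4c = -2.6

a = 2, b = 2, c = -2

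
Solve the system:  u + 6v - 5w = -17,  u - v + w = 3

infinitely many solutions

Row-reduce:
R2 ← R2 − 1·R1.
R2 ← R2 / (-7).
R1 ← R1 − 6·R2.
Rank is 2 with 3 unknowns, leaving w free.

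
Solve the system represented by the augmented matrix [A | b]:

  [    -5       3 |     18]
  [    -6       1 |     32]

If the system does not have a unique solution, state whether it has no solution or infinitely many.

Row-reduce the augmented matrix:
R1 ← R1 / (-5).
R2 ← R2 + 6·R1.
R2 ← R2 / (-13/5).
R1 ← R1 + 3/5·R2.
Reading off the reduced rows gives x_1 = -6, x_2 = -4.

x_1 = -6, x_2 = -4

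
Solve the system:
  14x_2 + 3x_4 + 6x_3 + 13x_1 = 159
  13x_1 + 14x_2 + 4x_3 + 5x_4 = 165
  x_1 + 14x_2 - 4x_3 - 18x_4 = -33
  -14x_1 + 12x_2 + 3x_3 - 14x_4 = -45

x_1 = 3, x_2 = 6, x_3 = 3, x_4 = 6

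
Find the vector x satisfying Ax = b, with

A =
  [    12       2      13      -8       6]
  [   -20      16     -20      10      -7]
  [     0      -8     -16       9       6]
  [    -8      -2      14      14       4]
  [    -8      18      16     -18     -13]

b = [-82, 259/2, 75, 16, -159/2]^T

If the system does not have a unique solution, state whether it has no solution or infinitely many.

x_1 = -3, x_2 = 0, x_3 = -3, x_4 = 2, x_5 = 3/2

Row-reduce the augmented matrix:
R1 ← R1 / (12).
R2 ← R2 + 20·R1.
R4 ← R4 + 8·R1.
R5 ← R5 + 8·R1.
R2 ← R2 / (58/3).
R1 ← R1 − 1/6·R2.
R3 ← R3 + 8·R2.
R4 ← R4 + 2/3·R2.
R5 ← R5 − 58/3·R2.
R3 ← R3 / (-444/29).
R1 ← R1 − 31/29·R3.
R2 ← R2 − 5/58·R3.
R4 ← R4 − 659/29·R3.
R5 ← R5 − 23·R3.
R4 ← R4 / (8819/444).
R1 ← R1 + 47/444·R4.
R2 ← R2 + 115/888·R4.
R3 ← R3 + 221/444·R4.
R5 ← R5 + 3797/444·R4.
R5 ← R5 / (61687/8819).
R1 ← R1 − 38105/35276·R5.
R2 ← R2 − 2812/8819·R5.
R3 ← R3 + 5/8819·R5.
R4 ← R4 − 8370/8819·R5.
Reading off the reduced rows gives x_1 = -3, x_2 = 0, x_3 = -3, x_4 = 2, x_5 = 3/2.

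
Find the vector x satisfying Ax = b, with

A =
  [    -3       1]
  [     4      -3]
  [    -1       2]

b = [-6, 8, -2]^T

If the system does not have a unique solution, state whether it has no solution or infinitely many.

Row-reduce the augmented matrix:
R1 ← R1 / (-3).
R2 ← R2 − 4·R1.
R3 ← R3 + 1·R1.
R2 ← R2 / (-5/3).
R1 ← R1 + 1/3·R2.
R3 ← R3 − 5/3·R2.
R3 reduces to 0 = 0, so the extra equation is consistent.
Reading off the reduced rows gives x_1 = 2, x_2 = 0.

x_1 = 2, x_2 = 0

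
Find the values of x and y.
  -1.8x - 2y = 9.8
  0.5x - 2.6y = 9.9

Row-reduce the augmented matrix:
R1 ← R1 / (-9/5).
R2 ← R2 − 1/2·R1.
R2 ← R2 / (-142/45).
R1 ← R1 − 10/9·R2.
Reading off the reduced rows gives x = -1, y = -4.

x = -1, y = -4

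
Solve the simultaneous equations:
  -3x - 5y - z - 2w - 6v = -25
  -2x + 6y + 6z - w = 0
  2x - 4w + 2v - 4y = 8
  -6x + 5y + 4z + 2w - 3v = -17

infinitely many solutions

Row-reduce:
R1 ← R1 / (-3).
R2 ← R2 + 2·R1.
R3 ← R3 − 2·R1.
R4 ← R4 + 6·R1.
R2 ← R2 / (28/3).
R1 ← R1 − 5/3·R2.
R3 ← R3 + 22/3·R2.
R4 ← R4 − 15·R2.
R3 ← R3 / (32/7).
R1 ← R1 + 6/7·R3.
R2 ← R2 − 5/7·R3.
R4 ← R4 + 33/7·R3.
R4 ← R4 / (15/64).
R1 ← R1 + 11/32·R4.
R2 ← R2 − 53/64·R4.
R3 ← R3 + 71/64·R4.
Rank is 4 with 5 unknowns, leaving v free.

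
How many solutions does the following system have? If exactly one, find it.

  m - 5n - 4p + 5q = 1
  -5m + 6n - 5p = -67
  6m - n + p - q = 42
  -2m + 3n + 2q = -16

m = 6, n = -2, p = 5, q = 1

Row-reduce the augmented matrix:
R2 ← R2 + 5·R1.
R3 ← R3 − 6·R1.
R4 ← R4 + 2·R1.
R2 ← R2 / (-19).
R1 ← R1 + 5·R2.
R3 ← R3 − 29·R2.
R4 ← R4 + 7·R2.
R3 ← R3 / (-250/19).
R1 ← R1 − 49/19·R3.
R2 ← R2 − 25/19·R3.
R4 ← R4 − 23/19·R3.
R4 ← R4 / (431/125).
R1 ← R1 + 22/125·R4.
R2 ← R2 + 3/5·R4.
R3 ← R3 + 68/125·R4.
Reading off the reduced rows gives m = 6, n = -2, p = 5, q = 1.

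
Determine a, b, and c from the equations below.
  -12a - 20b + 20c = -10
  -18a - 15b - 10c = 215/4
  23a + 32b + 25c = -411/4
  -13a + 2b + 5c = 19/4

Row-reduce the augmented matrix:
R1 ← R1 / (-12).
R2 ← R2 + 18·R1.
R3 ← R3 − 23·R1.
R4 ← R4 + 13·R1.
R2 ← R2 / (15).
R1 ← R1 − 5/3·R2.
R3 ← R3 + 19/3·R2.
R4 ← R4 − 71/3·R2.
R3 ← R3 / (418/9).
R1 ← R1 − 25/9·R3.
R2 ← R2 + 8/3·R3.
R4 ← R4 − 418/9·R3.
R4 reduces to 0 = 0, so the extra equation is consistent.
Reading off the reduced rows gives a = -5/4, b = -3/4, c = -2.

a = -5/4, b = -3/4, c = -2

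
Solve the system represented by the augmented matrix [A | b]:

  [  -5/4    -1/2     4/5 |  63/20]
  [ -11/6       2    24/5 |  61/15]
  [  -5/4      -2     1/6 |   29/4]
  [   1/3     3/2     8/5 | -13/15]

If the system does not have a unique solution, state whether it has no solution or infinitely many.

no solution

Row-reduce:
R1 ← R1 / (-5/4).
R2 ← R2 + 11/6·R1.
R3 ← R3 + 5/4·R1.
R4 ← R4 − 1/3·R1.
R2 ← R2 / (41/15).
R1 ← R1 − 2/5·R2.
R3 ← R3 + 3/2·R2.
R4 ← R4 − 41/30·R2.
R3 ← R3 / (1669/1230).
R1 ← R1 + 48/41·R3.
R2 ← R2 − 272/205·R3.
Row 4 reduces to 0 = 1/4, a contradiction. The system is inconsistent.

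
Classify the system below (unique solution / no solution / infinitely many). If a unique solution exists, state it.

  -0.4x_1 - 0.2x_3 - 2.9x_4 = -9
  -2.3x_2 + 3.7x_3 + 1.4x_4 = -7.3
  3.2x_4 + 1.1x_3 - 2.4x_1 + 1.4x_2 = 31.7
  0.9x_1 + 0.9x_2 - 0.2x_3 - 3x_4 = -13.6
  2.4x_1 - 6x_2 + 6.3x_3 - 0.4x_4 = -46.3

Row-reduce the augmented matrix:
R1 ← R1 / (-2/5).
R3 ← R3 + 12/5·R1.
R4 ← R4 − 9/10·R1.
R5 ← R5 − 12/5·R1.
R2 ← R2 / (-23/10).
R3 ← R3 − 7/5·R2.
R4 ← R4 − 9/10·R2.
R5 ← R5 + 6·R2.
R3 ← R3 / (1047/230).
R1 ← R1 − 1/2·R3.
R2 ← R2 + 37/23·R3.
R4 ← R4 − 367/460·R3.
R5 ← R5 + 1047/230·R3.
R4 ← R4 / (-533423/41880).
R1 ← R1 − 20495/4188·R4.
R2 ← R2 − 7300/1047·R4.
R3 ← R3 − 4934/1047·R4.
R5 reduces to 0 = 0, so the extra equation is consistent.
Reading off the reduced rows gives x_1 = -6, x_2 = 4, x_3 = -1, x_4 = 4.

x_1 = -6, x_2 = 4, x_3 = -1, x_4 = 4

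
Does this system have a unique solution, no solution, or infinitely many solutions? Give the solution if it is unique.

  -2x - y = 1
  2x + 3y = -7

x = 1, y = -3

Row-reduce the augmented matrix:
R1 ← R1 / (-2).
R2 ← R2 − 2·R1.
R2 ← R2 / (2).
R1 ← R1 − 1/2·R2.
Reading off the reduced rows gives x = 1, y = -3.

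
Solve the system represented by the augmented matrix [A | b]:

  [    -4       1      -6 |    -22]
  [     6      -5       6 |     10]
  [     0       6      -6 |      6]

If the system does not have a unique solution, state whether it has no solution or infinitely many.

Row-reduce the augmented matrix:
R1 ← R1 / (-4).
R2 ← R2 − 6·R1.
R2 ← R2 / (-7/2).
R1 ← R1 + 1/4·R2.
R3 ← R3 − 6·R2.
R3 ← R3 / (-78/7).
R1 ← R1 − 12/7·R3.
R2 ← R2 − 6/7·R3.
Reading off the reduced rows gives x_1 = 2, x_2 = 4, x_3 = 3.

x_1 = 2, x_2 = 4, x_3 = 3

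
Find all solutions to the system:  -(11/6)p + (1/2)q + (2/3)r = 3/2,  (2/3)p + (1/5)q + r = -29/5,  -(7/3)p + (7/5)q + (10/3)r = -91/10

no solution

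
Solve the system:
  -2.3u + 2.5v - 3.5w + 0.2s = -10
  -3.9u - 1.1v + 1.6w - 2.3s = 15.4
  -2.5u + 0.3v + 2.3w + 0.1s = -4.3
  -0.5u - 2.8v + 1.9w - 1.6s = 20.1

Row-reduce the augmented matrix:
R1 ← R1 / (-23/10).
R2 ← R2 + 39/10·R1.
R3 ← R3 + 5/2·R1.
R4 ← R4 + 1/2·R1.
R2 ← R2 / (-614/115).
R1 ← R1 + 25/23·R2.
R3 ← R3 + 278/115·R2.
R4 ← R4 + 769/230·R2.
R3 ← R3 / (8267/3070).
R1 ← R1 + 15/1228·R3.
R2 ← R2 + 1733/1228·R3.
R4 ← R4 + 25267/12280·R3.
R4 ← R4 / (275301/330680).
R1 ← R1 − 15053/33068·R4.
R2 ← R2 − 35019/33068·R4.
R3 ← R3 − 3308/8267·R4.
Reading off the reduced rows gives u = 0, v = -5, w = -1, s = -5.

u = 0, v = -5, w = -1, s = -5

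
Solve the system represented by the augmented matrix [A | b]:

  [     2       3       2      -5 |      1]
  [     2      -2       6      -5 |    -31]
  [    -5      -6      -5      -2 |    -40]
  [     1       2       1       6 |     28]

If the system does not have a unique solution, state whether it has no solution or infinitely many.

x_1 = 5, x_2 = 4, x_3 = -3, x_4 = 3

Row-reduce the augmented matrix:
R1 ← R1 / (2).
R2 ← R2 − 2·R1.
R3 ← R3 + 5·R1.
R4 ← R4 − 1·R1.
R2 ← R2 / (-5).
R1 ← R1 − 3/2·R2.
R3 ← R3 − 3/2·R2.
R4 ← R4 − 1/2·R2.
R3 ← R3 / (6/5).
R1 ← R1 − 11/5·R3.
R2 ← R2 + 4/5·R3.
R4 ← R4 − 2/5·R3.
R4 ← R4 / (40/3).
R1 ← R1 − 289/12·R4.
R2 ← R2 + 29/3·R4.
R3 ← R3 + 145/12·R4.
Reading off the reduced rows gives x_1 = 5, x_2 = 4, x_3 = -3, x_4 = 3.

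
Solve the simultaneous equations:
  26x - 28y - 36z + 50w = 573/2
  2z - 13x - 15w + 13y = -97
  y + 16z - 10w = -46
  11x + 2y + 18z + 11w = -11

Row-reduce:
R1 ← R1 / (26).
R2 ← R2 + 13·R1.
R4 ← R4 − 11·R1.
R2 ← R2 / (-1).
R1 ← R1 + 14/13·R2.
R3 ← R3 − 1·R2.
R4 ← R4 − 180/13·R2.
Swap R3 and R4.
R3 ← R3 / (-2448/13).
R1 ← R1 − 206/13·R3.
R2 ← R2 − 16·R3.
Row 4 reduces to 0 = 1/4, a contradiction. The system is inconsistent.

no solution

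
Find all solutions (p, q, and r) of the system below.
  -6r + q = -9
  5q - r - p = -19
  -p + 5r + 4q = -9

no solution

Row-reduce:
Swap R1 and R2.
R1 ← R1 / (-1).
R3 ← R3 + 1·R1.
R1 ← R1 + 5·R2.
R3 ← R3 + 1·R2.
Row 3 reduces to 0 = 1, a contradiction. The system is inconsistent.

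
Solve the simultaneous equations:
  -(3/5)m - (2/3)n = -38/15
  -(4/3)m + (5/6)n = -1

Row-reduce the augmented matrix:
R1 ← R1 / (-3/5).
R2 ← R2 + 4/3·R1.
R2 ← R2 / (125/54).
R1 ← R1 − 10/9·R2.
Reading off the reduced rows gives m = 2, n = 2.

m = 2, n = 2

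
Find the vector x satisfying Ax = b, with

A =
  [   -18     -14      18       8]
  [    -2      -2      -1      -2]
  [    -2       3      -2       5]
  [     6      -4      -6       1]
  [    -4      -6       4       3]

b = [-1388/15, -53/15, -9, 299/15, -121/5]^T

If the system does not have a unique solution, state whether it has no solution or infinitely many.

x_1 = 3, x_2 = 2/3, x_3 = -1, x_4 = -7/5

Row-reduce the augmented matrix:
R1 ← R1 / (-18).
R2 ← R2 + 2·R1.
R3 ← R3 + 2·R1.
R4 ← R4 − 6·R1.
R5 ← R5 + 4·R1.
R2 ← R2 / (-4/9).
R1 ← R1 − 7/9·R2.
R3 ← R3 − 41/9·R2.
R4 ← R4 + 26/3·R2.
R5 ← R5 + 26/9·R2.
R3 ← R3 / (-139/4).
R1 ← R1 + 25/4·R3.
R2 ← R2 − 27/4·R3.
R4 ← R4 − 117/2·R3.
R5 ← R5 − 39/2·R3.
R4 ← R4 / (2373/139).
R1 ← R1 + 127/139·R4.
R2 ← R2 − 215/139·R4.
R3 ← R3 − 102/139·R4.
R5 ← R5 − 791/139·R4.
R5 reduces to 0 = 0, so the extra equation is consistent.
Reading off the reduced rows gives x_1 = 3, x_2 = 2/3, x_3 = -1, x_4 = -7/5.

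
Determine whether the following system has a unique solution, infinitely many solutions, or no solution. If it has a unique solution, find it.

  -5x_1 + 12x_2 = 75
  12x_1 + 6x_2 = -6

x_1 = -3, x_2 = 5

Row-reduce the augmented matrix:
R1 ← R1 / (-5).
R2 ← R2 − 12·R1.
R2 ← R2 / (174/5).
R1 ← R1 + 12/5·R2.
Reading off the reduced rows gives x_1 = -3, x_2 = 5.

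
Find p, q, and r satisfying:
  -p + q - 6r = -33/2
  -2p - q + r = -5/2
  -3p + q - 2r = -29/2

p = 3, q = -3/2, r = 2

Row-reduce the augmented matrix:
R1 ← R1 / (-1).
R2 ← R2 + 2·R1.
R3 ← R3 + 3·R1.
R2 ← R2 / (-3).
R1 ← R1 + 1·R2.
R3 ← R3 + 2·R2.
R3 ← R3 / (22/3).
R1 ← R1 − 5/3·R3.
R2 ← R2 + 13/3·R3.
Reading off the reduced rows gives p = 3, q = -3/2, r = 2.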